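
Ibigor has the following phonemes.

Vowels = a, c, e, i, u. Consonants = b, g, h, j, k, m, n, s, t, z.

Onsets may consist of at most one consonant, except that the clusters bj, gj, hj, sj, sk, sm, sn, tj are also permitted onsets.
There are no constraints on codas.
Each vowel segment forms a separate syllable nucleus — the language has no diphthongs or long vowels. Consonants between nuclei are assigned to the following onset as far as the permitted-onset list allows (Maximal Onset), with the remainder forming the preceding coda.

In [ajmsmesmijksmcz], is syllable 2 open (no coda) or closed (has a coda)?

open

Nuclei (vowels): a, e, i, c → 4 syllables.
Between /a/ (V1) and /e/ (V2): /jmsm/ splits as /jm/ + /sm/ (/sm/ is the longest suffix that is a licit onset).
Between /e/ (V2) and /i/ (V3): cluster /sm/ — /sm/ is itself a permitted onset, so the whole cluster goes right; preceding coda = ∅.
Between /i/ (V3) and /c/ (V4): cluster /jksm/ — the longest permitted-onset suffix is /sm/; onset = /sm/, preceding coda = /jk/.
Putting it together: ajm.sme.smijk.smcz.
Syllable 2 is /sme/; it ends in its nucleus with no coda, so it is open.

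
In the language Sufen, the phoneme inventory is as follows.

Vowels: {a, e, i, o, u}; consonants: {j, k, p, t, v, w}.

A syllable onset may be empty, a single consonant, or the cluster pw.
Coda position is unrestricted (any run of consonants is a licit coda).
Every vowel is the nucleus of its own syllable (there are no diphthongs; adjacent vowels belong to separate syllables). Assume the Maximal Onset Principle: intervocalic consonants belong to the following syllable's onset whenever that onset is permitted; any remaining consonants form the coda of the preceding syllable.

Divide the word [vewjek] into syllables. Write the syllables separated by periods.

vew.jek

Nuclei (vowels): e, e → 2 syllables.
Between /e/ (V1) and /e/ (V2): /wj/ — longest licit onset from the right is /j/, leaving /w/ as coda.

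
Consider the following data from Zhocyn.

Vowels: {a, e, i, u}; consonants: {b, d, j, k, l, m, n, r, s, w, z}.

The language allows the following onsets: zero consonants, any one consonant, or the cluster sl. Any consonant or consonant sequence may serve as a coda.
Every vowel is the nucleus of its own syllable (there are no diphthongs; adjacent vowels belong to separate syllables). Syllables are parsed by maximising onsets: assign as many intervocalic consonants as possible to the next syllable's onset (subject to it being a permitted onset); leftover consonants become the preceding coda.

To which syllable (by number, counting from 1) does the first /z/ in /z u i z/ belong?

The vowels are u, i — 2 nuclei, so 2 syllables.
/u…i/ gap (V1→V2): nothing intervenes; syllable break is V.V.
Putting it together: zu.iz.
The first /z/ is in the onset of syllable 1 (/zu/).

1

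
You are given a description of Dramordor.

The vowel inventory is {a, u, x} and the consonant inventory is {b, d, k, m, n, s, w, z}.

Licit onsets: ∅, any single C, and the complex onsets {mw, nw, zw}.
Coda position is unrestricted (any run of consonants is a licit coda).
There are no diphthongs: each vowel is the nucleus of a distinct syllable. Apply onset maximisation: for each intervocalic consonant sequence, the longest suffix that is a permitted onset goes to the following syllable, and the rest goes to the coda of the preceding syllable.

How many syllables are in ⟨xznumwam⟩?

3

Vowels present: x, u, a; each is a nucleus, giving 3 syllables.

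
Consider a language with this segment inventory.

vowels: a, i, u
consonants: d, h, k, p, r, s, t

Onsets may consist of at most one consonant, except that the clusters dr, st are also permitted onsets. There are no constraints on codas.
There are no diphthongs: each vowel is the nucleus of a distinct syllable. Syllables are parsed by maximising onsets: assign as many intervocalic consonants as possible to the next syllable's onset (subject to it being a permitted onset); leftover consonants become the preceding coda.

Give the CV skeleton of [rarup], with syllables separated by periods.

CV.CVC

The vowels are a, u — 2 nuclei, so 2 syllables.
σ1/σ2 boundary: /r/ is a single consonant, so it becomes the next onset.
Result: ra.rup.
Mapping each syllable to C/V: /ra/ → CV, /rup/ → CVC.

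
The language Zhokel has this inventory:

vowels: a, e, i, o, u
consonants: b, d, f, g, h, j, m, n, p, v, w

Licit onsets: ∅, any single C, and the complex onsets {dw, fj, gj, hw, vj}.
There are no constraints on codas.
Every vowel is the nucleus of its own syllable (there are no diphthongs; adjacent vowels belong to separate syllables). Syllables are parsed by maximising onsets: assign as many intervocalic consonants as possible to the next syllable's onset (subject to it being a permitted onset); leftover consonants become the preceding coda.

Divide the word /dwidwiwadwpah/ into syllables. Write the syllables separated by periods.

Nuclei (vowels): i, i, a, a → 4 syllables.
/i…i/ gap (V1→V2): /dw/ — entire cluster is a permitted onset → onset /dw/, coda ∅.
/i…a/ gap (V2→V3): /w/ is a single consonant, so it becomes the next onset.
/a…a/ gap (V3→V4): /dwp/; trying suffixes from longest down, /p/ is the first permitted one, so coda /dw/ | onset /p/.

dwi.dwi.wadw.pah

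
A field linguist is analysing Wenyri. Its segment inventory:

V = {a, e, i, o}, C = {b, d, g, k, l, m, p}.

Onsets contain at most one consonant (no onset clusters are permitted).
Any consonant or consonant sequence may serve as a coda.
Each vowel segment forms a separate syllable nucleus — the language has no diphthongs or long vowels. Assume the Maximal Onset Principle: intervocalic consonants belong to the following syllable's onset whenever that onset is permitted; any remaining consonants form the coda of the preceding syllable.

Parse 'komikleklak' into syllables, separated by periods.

The vowels are o, i, e, a — 4 nuclei, so 4 syllables.
V1 /o/ – V2 /i/: /m/ is a single consonant, so it becomes the next onset.
V2 /i/ – V3 /e/: /kl/; trying suffixes from longest down, /l/ is the first permitted one, so coda /k/ | onset /l/.
V3 /e/ – V4 /a/: /kl/ — longest licit onset from the right is /l/, leaving /k/ as coda.

ko.mik.lek.lak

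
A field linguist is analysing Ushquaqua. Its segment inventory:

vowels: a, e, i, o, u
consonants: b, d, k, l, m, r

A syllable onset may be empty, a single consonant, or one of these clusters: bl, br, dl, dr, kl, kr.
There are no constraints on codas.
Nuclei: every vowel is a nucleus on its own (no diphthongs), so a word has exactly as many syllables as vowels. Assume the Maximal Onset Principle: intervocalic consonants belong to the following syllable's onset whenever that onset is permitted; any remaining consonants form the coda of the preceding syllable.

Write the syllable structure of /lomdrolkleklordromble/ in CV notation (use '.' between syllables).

Vowels present: o, o, e, o, o, e; each is a nucleus, giving 6 syllables.
σ1/σ2 boundary: /mdr/ — longest licit onset from the right is /dr/, leaving /m/ as coda.
σ2/σ3 boundary: /lkl/ splits as /l/ + /kl/ (/kl/ is the longest suffix that is a licit onset).
σ3/σ4 boundary: /kl/ is a licit onset in full, so it all attaches to the next syllable.
σ4/σ5 boundary: /rdr/; trying suffixes from longest down, /dr/ is the first permitted one, so coda /r/ | onset /dr/.
σ5/σ6 boundary: cluster /mbl/ — the longest permitted-onset suffix is /bl/; onset = /bl/, preceding coda = /m/.
So the parse is lom.drol.kle.klor.drom.ble.
Mapping each syllable to C/V: /lom/ → CVC, /drol/ → CCVC, /kle/ → CCV, /klor/ → CCVC, /drom/ → CCVC, /ble/ → CCV.

CVC.CCVC.CCV.CCVC.CCVC.CCV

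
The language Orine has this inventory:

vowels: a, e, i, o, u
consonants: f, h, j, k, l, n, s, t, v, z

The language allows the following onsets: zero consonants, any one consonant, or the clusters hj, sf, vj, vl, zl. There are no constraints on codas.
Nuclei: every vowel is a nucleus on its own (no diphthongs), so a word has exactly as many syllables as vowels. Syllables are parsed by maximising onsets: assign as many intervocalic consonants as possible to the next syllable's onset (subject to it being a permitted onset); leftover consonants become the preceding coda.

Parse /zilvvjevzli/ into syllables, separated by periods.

Nuclei (vowels): i, e, i → 3 syllables.
σ1/σ2 boundary: cluster /lvvj/ — the longest permitted-onset suffix is /vj/; onset = /vj/, preceding coda = /lv/.
σ2/σ3 boundary: /vzl/ — longest licit onset from the right is /zl/, leaving /v/ as coda.

zilv.vjev.zli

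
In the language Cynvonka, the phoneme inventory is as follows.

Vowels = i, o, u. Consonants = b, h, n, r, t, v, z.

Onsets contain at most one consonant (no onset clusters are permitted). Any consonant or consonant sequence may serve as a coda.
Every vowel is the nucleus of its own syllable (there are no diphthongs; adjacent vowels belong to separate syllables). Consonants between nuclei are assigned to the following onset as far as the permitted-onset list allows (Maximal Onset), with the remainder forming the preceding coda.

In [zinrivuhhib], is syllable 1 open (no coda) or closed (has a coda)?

closed

Nuclei (vowels): i, i, u, i → 4 syllables.
V1 /i/ – V2 /i/: /nr/; trying suffixes from longest down, /r/ is the first permitted one, so coda /n/ | onset /r/.
V2 /i/ – V3 /u/: just /v/ — single C goes to the following onset.
V3 /u/ – V4 /i/: /hh/ splits as /h/ + /h/ (/h/ is the longest suffix that is a licit onset).
So the parse is zin.ri.vuh.hib.
Syllable 1 is /zin/ with coda /n/, so it is closed.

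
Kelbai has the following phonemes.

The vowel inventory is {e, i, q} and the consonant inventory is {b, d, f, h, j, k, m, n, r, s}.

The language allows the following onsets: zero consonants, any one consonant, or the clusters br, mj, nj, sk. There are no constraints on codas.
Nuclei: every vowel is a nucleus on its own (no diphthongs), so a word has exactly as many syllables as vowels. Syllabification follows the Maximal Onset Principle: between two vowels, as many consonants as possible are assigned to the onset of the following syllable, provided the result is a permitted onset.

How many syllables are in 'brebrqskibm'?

The vowels are e, q, i — 3 nuclei, so 3 syllables.

3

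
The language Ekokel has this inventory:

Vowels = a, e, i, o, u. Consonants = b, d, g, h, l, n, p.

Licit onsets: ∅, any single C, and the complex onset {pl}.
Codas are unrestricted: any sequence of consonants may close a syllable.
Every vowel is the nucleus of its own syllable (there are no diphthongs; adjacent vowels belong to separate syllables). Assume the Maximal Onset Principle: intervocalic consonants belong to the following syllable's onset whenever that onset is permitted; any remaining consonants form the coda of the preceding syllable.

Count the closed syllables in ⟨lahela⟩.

The vowels are a, e, a — 3 nuclei, so 3 syllables.
σ1/σ2 boundary: /h/ → onset of the next syllable (single consonants are always licit onsets).
σ2/σ3 boundary: /l/ is a single consonant, so it becomes the next onset.
Putting it together: la.he.la.
Classifying each syllable: /la/ (open), /he/ (open), /la/ (open).
Closed syllables: 0.

0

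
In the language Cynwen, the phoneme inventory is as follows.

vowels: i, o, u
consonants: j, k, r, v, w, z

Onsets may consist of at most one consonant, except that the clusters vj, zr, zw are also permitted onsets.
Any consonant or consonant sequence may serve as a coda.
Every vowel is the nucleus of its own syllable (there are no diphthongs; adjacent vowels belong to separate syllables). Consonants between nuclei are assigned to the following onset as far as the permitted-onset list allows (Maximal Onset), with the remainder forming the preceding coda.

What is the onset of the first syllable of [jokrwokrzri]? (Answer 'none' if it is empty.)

Vowels present: o, o, i; each is a nucleus, giving 3 syllables.
/o…o/ gap (V1→V2): /krw/; trying suffixes from longest down, /w/ is the first permitted one, so coda /kr/ | onset /w/.
/o…i/ gap (V2→V3): /krzr/ splits as /kr/ + /zr/ (/zr/ is the longest suffix that is a licit onset).
Syllabification: jokr.wokr.zri.
Syllable 1 is /jokr/: onset /j/, nucleus /o/, coda /kr/.

j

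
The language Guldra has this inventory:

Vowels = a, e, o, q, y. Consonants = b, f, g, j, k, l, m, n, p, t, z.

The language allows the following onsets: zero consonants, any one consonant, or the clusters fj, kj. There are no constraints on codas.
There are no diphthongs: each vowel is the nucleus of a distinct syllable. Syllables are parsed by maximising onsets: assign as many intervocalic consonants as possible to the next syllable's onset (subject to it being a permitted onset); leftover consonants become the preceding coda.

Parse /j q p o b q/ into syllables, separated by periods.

jq.po.bq

The vowels are q, o, q — 3 nuclei, so 3 syllables.
/q…o/ gap (V1→V2): /p/ is a single consonant, so it becomes the next onset.
/o…q/ gap (V2→V3): /b/ → onset of the next syllable (single consonants are always licit onsets).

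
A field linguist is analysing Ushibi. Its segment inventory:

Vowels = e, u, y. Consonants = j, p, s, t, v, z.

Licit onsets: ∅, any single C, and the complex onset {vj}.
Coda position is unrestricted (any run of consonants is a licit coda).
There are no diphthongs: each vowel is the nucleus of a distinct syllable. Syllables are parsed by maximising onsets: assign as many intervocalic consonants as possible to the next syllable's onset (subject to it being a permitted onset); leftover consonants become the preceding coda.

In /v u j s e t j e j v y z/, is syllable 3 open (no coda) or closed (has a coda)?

Vowels present: u, e, e, y; each is a nucleus, giving 4 syllables.
Between /u/ (V1) and /e/ (V2): /js/ — longest licit onset from the right is /s/, leaving /j/ as coda.
Between /e/ (V2) and /e/ (V3): /tj/ — longest licit onset from the right is /j/, leaving /t/ as coda.
Between /e/ (V3) and /y/ (V4): /jv/ splits as /j/ + /v/ (/v/ is the longest suffix that is a licit onset).
Putting it together: vuj.set.jej.vyz.
Syllable 3 is /jej/ with coda /j/, so it is closed.

closed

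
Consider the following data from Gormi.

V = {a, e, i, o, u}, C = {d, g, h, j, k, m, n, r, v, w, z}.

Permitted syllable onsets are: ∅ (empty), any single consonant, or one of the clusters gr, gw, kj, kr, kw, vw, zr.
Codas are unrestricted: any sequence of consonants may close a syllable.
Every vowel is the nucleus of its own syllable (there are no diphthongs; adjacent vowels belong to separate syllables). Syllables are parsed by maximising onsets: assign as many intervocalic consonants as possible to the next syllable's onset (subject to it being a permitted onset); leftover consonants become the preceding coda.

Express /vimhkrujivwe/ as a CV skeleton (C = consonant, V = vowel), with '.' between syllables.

CVCC.CCV.CV.CCV

Vowels present: i, u, i, e; each is a nucleus, giving 4 syllables.
σ1/σ2 boundary: /mhkr/; trying suffixes from longest down, /kr/ is the first permitted one, so coda /mh/ | onset /kr/.
σ2/σ3 boundary: /j/ is a single consonant, so it becomes the next onset.
σ3/σ4 boundary: /vw/ — entire cluster is a permitted onset → onset /vw/, coda ∅.
So the parse is vimh.kru.ji.vwe.
Mapping each syllable to C/V: /vimh/ → CVCC, /kru/ → CCV, /ji/ → CV, /vwe/ → CCV.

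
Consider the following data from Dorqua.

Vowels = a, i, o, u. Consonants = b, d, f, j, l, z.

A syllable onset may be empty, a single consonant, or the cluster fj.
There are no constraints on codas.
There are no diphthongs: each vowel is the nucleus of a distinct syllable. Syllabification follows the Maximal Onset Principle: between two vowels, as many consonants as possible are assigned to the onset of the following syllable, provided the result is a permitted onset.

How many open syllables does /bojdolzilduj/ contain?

0

Vowels present: o, o, i, u; each is a nucleus, giving 4 syllables.
/o…o/ gap (V1→V2): cluster /jd/ — the longest permitted-onset suffix is /d/; onset = /d/, preceding coda = /j/.
/o…i/ gap (V2→V3): /lz/ — longest licit onset from the right is /z/, leaving /l/ as coda.
/i…u/ gap (V3→V4): /ld/; trying suffixes from longest down, /d/ is the first permitted one, so coda /l/ | onset /d/.
Syllabification: boj.dol.zil.duj.
Classifying each syllable: /boj/ (closed), /dol/ (closed), /zil/ (closed), /duj/ (closed).
Open syllables: 0.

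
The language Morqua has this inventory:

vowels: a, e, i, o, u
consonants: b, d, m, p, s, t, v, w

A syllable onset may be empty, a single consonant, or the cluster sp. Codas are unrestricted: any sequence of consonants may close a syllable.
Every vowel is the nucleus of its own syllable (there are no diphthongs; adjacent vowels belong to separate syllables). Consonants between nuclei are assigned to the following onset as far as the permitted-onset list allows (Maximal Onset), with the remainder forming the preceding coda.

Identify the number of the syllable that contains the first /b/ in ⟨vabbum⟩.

The vowels are a, u — 2 nuclei, so 2 syllables.
Between /a/ (V1) and /u/ (V2): cluster /bb/ — the longest permitted-onset suffix is /b/; onset = /b/, preceding coda = /b/.
Putting it together: vab.bum.
The first /b/ is in the coda of syllable 1 (/vab/).

1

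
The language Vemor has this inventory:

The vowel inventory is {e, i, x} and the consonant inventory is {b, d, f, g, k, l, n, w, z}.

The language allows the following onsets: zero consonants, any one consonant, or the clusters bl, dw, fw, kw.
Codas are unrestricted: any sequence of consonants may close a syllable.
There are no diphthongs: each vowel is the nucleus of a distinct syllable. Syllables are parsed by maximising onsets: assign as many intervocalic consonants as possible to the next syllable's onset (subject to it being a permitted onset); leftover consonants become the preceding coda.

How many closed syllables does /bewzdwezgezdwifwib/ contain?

Vowels present: e, e, e, i, i; each is a nucleus, giving 5 syllables.
σ1/σ2 boundary: cluster /wzdw/ — the longest permitted-onset suffix is /dw/; onset = /dw/, preceding coda = /wz/.
σ2/σ3 boundary: /zg/ splits as /z/ + /g/ (/g/ is the longest suffix that is a licit onset).
σ3/σ4 boundary: /zdw/ — longest licit onset from the right is /dw/, leaving /z/ as coda.
σ4/σ5 boundary: cluster /fw/ — /fw/ is itself a permitted onset, so the whole cluster goes right; preceding coda = ∅.
So the parse is bewz.dwez.gez.dwi.fwib.
Classifying each syllable: /bewz/ (closed), /dwez/ (closed), /gez/ (closed), /dwi/ (open), /fwib/ (closed).
Closed syllables: 4.

4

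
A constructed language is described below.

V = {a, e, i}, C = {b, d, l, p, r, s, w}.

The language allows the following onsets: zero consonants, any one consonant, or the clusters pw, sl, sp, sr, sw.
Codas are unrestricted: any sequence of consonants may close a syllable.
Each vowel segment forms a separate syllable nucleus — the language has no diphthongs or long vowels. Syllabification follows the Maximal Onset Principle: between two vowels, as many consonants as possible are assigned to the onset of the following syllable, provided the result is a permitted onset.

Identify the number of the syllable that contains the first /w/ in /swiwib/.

The vowels are i, i — 2 nuclei, so 2 syllables.
V1 /i/ – V2 /i/: /w/ is a single consonant, so it becomes the next onset.
So the parse is swi.wib.
The first /w/ is in the onset of syllable 1 (/swi/).

1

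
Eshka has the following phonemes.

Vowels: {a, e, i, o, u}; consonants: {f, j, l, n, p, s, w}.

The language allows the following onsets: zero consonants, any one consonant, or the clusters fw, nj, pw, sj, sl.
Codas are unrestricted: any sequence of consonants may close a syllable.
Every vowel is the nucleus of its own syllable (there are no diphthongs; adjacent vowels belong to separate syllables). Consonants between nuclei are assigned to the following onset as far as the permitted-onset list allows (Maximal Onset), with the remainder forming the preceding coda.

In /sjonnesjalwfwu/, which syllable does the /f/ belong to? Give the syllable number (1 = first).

Nuclei (vowels): o, e, a, u → 4 syllables.
σ1/σ2 boundary: /nn/; trying suffixes from longest down, /n/ is the first permitted one, so coda /n/ | onset /n/.
σ2/σ3 boundary: /sj/ — entire cluster is a permitted onset → onset /sj/, coda ∅.
σ3/σ4 boundary: /lwfw/; trying suffixes from longest down, /fw/ is the first permitted one, so coda /lw/ | onset /fw/.
Result: sjon.ne.sjalw.fwu.
The /f/ is in the onset of syllable 4 (/fwu/).

4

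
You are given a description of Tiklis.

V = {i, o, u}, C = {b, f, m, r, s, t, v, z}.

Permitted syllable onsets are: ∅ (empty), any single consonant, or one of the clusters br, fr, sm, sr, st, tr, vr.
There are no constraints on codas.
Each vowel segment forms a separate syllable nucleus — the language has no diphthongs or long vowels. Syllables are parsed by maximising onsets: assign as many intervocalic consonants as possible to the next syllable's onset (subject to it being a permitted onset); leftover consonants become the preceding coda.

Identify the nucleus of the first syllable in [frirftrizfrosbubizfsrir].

i

Vowels present: i, i, o, u, i, i; each is a nucleus, giving 6 syllables.
The first nucleus (vowel 1 from the left) is /i/.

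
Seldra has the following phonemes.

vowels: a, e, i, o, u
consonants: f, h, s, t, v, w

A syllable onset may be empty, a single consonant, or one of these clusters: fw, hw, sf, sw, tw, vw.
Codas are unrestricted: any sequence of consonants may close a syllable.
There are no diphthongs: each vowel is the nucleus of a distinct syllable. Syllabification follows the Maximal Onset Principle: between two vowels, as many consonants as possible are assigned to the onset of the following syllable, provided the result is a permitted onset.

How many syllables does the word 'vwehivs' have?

2

Vowels present: e, i; each is a nucleus, giving 2 syllables.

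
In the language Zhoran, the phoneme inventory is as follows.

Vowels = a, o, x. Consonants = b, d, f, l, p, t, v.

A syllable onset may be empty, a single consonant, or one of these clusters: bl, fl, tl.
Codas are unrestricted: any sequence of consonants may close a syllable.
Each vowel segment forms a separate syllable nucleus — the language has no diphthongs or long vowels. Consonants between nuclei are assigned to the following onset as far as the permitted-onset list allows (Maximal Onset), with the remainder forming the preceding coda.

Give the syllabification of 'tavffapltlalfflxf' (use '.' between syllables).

Vowels present: a, a, a, x; each is a nucleus, giving 4 syllables.
Between /a/ (V1) and /a/ (V2): /vff/ splits as /vf/ + /f/ (/f/ is the longest suffix that is a licit onset).
Between /a/ (V2) and /a/ (V3): /pltl/ splits as /pl/ + /tl/ (/tl/ is the longest suffix that is a licit onset).
Between /a/ (V3) and /x/ (V4): /lffl/; trying suffixes from longest down, /fl/ is the first permitted one, so coda /lf/ | onset /fl/.

tavf.fapl.tlalf.flxf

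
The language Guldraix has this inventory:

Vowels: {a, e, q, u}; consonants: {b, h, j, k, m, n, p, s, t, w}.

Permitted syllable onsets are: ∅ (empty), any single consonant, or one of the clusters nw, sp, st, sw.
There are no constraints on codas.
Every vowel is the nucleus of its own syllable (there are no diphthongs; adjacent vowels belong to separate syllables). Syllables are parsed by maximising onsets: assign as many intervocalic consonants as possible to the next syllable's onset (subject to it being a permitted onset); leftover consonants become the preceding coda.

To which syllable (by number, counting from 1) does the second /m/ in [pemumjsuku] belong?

2

Nuclei (vowels): e, u, u, u → 4 syllables.
/e…u/ gap (V1→V2): just /m/ — single C goes to the following onset.
/u…u/ gap (V2→V3): /mjs/ splits as /mj/ + /s/ (/s/ is the longest suffix that is a licit onset).
/u…u/ gap (V3→V4): just /k/ — single C goes to the following onset.
So the parse is pe.mumj.su.ku.
The second /m/ is in the coda of syllable 2 (/mumj/).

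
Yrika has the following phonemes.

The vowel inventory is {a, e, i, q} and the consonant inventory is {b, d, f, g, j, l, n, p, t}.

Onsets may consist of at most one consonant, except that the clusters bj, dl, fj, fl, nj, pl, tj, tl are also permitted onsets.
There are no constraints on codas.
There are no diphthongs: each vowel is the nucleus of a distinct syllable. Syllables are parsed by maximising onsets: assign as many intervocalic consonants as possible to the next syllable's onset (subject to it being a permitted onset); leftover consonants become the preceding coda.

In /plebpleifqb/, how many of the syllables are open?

Nuclei (vowels): e, e, i, q → 4 syllables.
/e…e/ gap (V1→V2): /bpl/; trying suffixes from longest down, /pl/ is the first permitted one, so coda /b/ | onset /pl/.
/e…i/ gap (V2→V3): hiatus — the boundary sits between the two vowels.
/i…q/ gap (V3→V4): /f/ is a single consonant, so it becomes the next onset.
Putting it together: pleb.ple.i.fqb.
Classifying each syllable: /pleb/ (closed), /ple/ (open), /i/ (open), /fqb/ (closed).
Open syllables: 2.

2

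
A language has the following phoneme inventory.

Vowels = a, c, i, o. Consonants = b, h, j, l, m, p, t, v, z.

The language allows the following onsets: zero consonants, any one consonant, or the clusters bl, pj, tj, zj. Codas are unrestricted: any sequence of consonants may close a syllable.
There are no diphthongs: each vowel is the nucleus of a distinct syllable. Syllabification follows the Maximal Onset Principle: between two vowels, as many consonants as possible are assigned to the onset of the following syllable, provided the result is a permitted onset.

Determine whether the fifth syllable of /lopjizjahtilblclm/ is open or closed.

The vowels are o, i, a, i, c — 5 nuclei, so 5 syllables.
Between /o/ (V1) and /i/ (V2): /pj/ is a licit onset in full, so it all attaches to the next syllable.
Between /i/ (V2) and /a/ (V3): cluster /zj/ — /zj/ is itself a permitted onset, so the whole cluster goes right; preceding coda = ∅.
Between /a/ (V3) and /i/ (V4): /ht/; trying suffixes from longest down, /t/ is the first permitted one, so coda /h/ | onset /t/.
Between /i/ (V4) and /c/ (V5): /lbl/; trying suffixes from longest down, /bl/ is the first permitted one, so coda /l/ | onset /bl/.
Putting it together: lo.pji.zjah.til.blclm.
Syllable 5 is /blclm/ with coda /lm/, so it is closed.

closed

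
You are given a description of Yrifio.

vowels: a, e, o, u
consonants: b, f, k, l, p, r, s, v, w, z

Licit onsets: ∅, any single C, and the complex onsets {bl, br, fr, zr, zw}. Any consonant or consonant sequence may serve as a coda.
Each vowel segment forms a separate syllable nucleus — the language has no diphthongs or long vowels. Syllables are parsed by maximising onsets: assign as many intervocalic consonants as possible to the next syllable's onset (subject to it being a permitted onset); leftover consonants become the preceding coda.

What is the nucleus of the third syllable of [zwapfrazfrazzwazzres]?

a

Nuclei (vowels): a, a, a, a, e → 5 syllables.
The third nucleus (vowel 3 from the left) is /a/.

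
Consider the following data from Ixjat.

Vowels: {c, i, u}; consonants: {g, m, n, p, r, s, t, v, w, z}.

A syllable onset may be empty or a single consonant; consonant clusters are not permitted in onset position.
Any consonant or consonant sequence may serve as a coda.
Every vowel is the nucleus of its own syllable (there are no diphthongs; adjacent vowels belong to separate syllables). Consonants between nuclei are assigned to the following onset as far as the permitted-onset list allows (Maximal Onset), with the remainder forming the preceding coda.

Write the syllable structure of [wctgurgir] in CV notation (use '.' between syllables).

CVC.CVC.CVC

Nuclei (vowels): c, u, i → 3 syllables.
/c…u/ gap (V1→V2): cluster /tg/ — the longest permitted-onset suffix is /g/; onset = /g/, preceding coda = /t/.
/u…i/ gap (V2→V3): /rg/ splits as /r/ + /g/ (/g/ is the longest suffix that is a licit onset).
So the parse is wct.gur.gir.
Mapping each syllable to C/V: /wct/ → CVC, /gur/ → CVC, /gir/ → CVC.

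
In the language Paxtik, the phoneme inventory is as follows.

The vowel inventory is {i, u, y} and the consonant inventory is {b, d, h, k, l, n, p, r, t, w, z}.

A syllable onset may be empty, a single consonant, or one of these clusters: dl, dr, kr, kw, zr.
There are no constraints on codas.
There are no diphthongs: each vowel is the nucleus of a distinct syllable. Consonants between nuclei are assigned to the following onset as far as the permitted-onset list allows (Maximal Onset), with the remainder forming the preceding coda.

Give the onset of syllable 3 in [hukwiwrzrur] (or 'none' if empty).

zr

The vowels are u, i, u — 3 nuclei, so 3 syllables.
σ1/σ2 boundary: cluster /kw/ — /kw/ is itself a permitted onset, so the whole cluster goes right; preceding coda = ∅.
σ2/σ3 boundary: cluster /wrzr/ — the longest permitted-onset suffix is /zr/; onset = /zr/, preceding coda = /wr/.
Putting it together: hu.kwiwr.zrur.
Syllable 3 is /zrur/: onset /zr/, nucleus /u/, coda /r/.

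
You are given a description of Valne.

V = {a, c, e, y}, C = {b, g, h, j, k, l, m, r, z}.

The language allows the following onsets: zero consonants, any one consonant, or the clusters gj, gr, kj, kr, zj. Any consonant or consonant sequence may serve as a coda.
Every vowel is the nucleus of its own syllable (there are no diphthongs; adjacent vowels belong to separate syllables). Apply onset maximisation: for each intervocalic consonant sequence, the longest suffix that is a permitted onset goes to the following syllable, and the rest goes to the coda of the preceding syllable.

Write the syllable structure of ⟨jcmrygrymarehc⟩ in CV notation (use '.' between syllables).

CVC.CV.CCV.CV.CV.CV

Vowels present: c, y, y, a, e, c; each is a nucleus, giving 6 syllables.
Between /c/ (V1) and /y/ (V2): cluster /mr/ — the longest permitted-onset suffix is /r/; onset = /r/, preceding coda = /m/.
Between /y/ (V2) and /y/ (V3): /gr/ is a licit onset in full, so it all attaches to the next syllable.
Between /y/ (V3) and /a/ (V4): just /m/ — single C goes to the following onset.
Between /a/ (V4) and /e/ (V5): /r/ → onset of the next syllable (single consonants are always licit onsets).
Between /e/ (V5) and /c/ (V6): /h/ is a single consonant, so it becomes the next onset.
Putting it together: jcm.ry.gry.ma.re.hc.
Mapping each syllable to C/V: /jcm/ → CVC, /ry/ → CV, /gry/ → CCV, /ma/ → CV, /re/ → CV, /hc/ → CV.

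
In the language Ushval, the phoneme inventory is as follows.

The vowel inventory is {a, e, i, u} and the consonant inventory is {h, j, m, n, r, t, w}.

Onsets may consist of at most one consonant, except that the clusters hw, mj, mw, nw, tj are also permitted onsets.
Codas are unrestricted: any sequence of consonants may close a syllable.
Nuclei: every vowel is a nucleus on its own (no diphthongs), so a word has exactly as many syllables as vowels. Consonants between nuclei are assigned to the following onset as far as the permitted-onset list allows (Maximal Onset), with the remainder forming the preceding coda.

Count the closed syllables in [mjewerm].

1

The vowels are e, e — 2 nuclei, so 2 syllables.
/e…e/ gap (V1→V2): /w/ → onset of the next syllable (single consonants are always licit onsets).
Syllabification: mje.werm.
Classifying each syllable: /mje/ (open), /werm/ (closed).
Closed syllables: 1.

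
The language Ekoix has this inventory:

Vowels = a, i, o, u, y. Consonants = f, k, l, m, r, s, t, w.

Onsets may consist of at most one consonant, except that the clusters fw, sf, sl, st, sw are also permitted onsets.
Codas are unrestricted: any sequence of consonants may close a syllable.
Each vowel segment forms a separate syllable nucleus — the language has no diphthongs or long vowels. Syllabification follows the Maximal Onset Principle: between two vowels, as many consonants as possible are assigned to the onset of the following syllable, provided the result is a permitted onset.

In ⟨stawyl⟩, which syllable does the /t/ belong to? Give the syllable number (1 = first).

1

Nuclei (vowels): a, y → 2 syllables.
σ1/σ2 boundary: /w/ → onset of the next syllable (single consonants are always licit onsets).
So the parse is sta.wyl.
The /t/ is in the onset of syllable 1 (/sta/).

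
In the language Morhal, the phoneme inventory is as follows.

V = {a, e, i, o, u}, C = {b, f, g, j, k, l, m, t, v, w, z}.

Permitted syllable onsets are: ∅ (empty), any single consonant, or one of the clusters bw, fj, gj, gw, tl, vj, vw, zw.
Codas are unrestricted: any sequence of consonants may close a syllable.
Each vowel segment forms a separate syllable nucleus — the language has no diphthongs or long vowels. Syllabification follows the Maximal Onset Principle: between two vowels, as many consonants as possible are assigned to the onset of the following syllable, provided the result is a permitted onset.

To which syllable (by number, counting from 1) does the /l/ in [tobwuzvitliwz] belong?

Vowels present: o, u, i, i; each is a nucleus, giving 4 syllables.
/o…u/ gap (V1→V2): /bw/ is a licit onset in full, so it all attaches to the next syllable.
/u…i/ gap (V2→V3): cluster /zv/ — the longest permitted-onset suffix is /v/; onset = /v/, preceding coda = /z/.
/i…i/ gap (V3→V4): /tl/ is a licit onset in full, so it all attaches to the next syllable.
So the parse is to.bwuz.vi.tliwz.
The /l/ is in the onset of syllable 4 (/tliwz/).

4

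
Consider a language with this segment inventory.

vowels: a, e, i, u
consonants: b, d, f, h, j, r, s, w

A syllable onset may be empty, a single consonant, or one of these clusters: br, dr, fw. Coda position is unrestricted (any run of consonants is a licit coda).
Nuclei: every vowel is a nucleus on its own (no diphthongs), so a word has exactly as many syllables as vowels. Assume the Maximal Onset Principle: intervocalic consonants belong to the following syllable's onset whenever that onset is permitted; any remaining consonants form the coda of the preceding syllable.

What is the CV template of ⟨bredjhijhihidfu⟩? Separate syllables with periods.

CCVCC.CVC.CV.CVC.CV

Nuclei (vowels): e, i, i, i, u → 5 syllables.
σ1/σ2 boundary: cluster /djh/ — the longest permitted-onset suffix is /h/; onset = /h/, preceding coda = /dj/.
σ2/σ3 boundary: /jh/ splits as /j/ + /h/ (/h/ is the longest suffix that is a licit onset).
σ3/σ4 boundary: /h/ is a single consonant, so it becomes the next onset.
σ4/σ5 boundary: /df/; trying suffixes from longest down, /f/ is the first permitted one, so coda /d/ | onset /f/.
So the parse is bredj.hij.hi.hid.fu.
Mapping each syllable to C/V: /bredj/ → CCVCC, /hij/ → CVC, /hi/ → CV, /hid/ → CVC, /fu/ → CV.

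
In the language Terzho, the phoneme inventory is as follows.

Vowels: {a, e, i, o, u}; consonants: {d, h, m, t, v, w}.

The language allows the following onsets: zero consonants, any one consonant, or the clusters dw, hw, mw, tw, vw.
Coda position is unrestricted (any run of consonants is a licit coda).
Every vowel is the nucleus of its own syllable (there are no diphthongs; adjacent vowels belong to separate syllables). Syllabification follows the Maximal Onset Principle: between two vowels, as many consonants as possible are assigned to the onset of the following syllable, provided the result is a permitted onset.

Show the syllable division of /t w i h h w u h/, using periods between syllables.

twih.hwuh

The vowels are i, u — 2 nuclei, so 2 syllables.
σ1/σ2 boundary: cluster /hhw/ — the longest permitted-onset suffix is /hw/; onset = /hw/, preceding coda = /h/.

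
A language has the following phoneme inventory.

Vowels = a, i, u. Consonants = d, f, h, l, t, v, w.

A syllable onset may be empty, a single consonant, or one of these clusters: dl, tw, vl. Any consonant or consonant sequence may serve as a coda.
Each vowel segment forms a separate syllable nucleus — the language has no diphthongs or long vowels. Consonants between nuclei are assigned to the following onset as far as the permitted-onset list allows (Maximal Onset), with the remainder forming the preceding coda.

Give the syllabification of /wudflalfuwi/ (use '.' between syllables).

Nuclei (vowels): u, a, u, i → 4 syllables.
σ1/σ2 boundary: /dfl/; trying suffixes from longest down, /l/ is the first permitted one, so coda /df/ | onset /l/.
σ2/σ3 boundary: cluster /lf/ — the longest permitted-onset suffix is /f/; onset = /f/, preceding coda = /l/.
σ3/σ4 boundary: /w/ is a single consonant, so it becomes the next onset.

wudf.lal.fu.wi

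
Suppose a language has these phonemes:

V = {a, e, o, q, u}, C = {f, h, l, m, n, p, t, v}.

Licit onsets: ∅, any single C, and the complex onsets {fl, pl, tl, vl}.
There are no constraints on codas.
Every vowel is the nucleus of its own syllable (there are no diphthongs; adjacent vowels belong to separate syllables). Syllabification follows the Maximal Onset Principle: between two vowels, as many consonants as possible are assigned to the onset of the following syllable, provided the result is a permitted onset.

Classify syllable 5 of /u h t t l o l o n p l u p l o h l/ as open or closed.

Nuclei (vowels): u, o, o, u, o → 5 syllables.
/u…o/ gap (V1→V2): /httl/ splits as /ht/ + /tl/ (/tl/ is the longest suffix that is a licit onset).
/o…o/ gap (V2→V3): just /l/ — single C goes to the following onset.
/o…u/ gap (V3→V4): cluster /npl/ — the longest permitted-onset suffix is /pl/; onset = /pl/, preceding coda = /n/.
/u…o/ gap (V4→V5): /pl/ is a licit onset in full, so it all attaches to the next syllable.
So the parse is uht.tlo.lon.plu.plohl.
Syllable 5 is /plohl/ with coda /hl/, so it is closed.

closed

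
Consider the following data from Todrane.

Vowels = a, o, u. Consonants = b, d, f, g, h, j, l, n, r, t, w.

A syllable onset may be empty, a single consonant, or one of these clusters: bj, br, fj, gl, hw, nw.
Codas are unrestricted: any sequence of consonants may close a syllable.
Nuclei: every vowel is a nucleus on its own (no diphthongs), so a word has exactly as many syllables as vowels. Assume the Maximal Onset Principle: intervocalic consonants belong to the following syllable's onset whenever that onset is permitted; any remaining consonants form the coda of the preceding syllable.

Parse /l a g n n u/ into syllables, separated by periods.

The vowels are a, u — 2 nuclei, so 2 syllables.
σ1/σ2 boundary: /gnn/ — longest licit onset from the right is /n/, leaving /gn/ as coda.

lagn.nu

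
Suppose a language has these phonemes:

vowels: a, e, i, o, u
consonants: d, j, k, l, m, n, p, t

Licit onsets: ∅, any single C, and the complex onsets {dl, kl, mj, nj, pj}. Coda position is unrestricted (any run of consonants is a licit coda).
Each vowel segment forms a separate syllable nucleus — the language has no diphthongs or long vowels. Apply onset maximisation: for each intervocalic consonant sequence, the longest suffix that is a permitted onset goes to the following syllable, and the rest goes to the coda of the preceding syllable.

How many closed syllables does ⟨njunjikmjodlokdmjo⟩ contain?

2

Nuclei (vowels): u, i, o, o, o → 5 syllables.
σ1/σ2 boundary: /nj/ — entire cluster is a permitted onset → onset /nj/, coda ∅.
σ2/σ3 boundary: /kmj/; trying suffixes from longest down, /mj/ is the first permitted one, so coda /k/ | onset /mj/.
σ3/σ4 boundary: /dl/ is a licit onset in full, so it all attaches to the next syllable.
σ4/σ5 boundary: cluster /kdmj/ — the longest permitted-onset suffix is /mj/; onset = /mj/, preceding coda = /kd/.
So the parse is nju.njik.mjo.dlokd.mjo.
Classifying each syllable: /nju/ (open), /njik/ (closed), /mjo/ (open), /dlokd/ (closed), /mjo/ (open).
Closed syllables: 2.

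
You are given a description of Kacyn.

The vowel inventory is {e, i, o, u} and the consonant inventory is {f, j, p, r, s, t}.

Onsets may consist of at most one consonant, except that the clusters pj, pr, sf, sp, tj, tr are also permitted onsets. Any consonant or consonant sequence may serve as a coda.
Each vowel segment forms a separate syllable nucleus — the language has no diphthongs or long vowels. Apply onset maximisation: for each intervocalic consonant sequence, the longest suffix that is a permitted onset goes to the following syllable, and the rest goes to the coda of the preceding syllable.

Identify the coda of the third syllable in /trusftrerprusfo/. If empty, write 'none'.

The vowels are u, e, u, o — 4 nuclei, so 4 syllables.
σ1/σ2 boundary: /sftr/ splits as /sf/ + /tr/ (/tr/ is the longest suffix that is a licit onset).
σ2/σ3 boundary: /rpr/ splits as /r/ + /pr/ (/pr/ is the longest suffix that is a licit onset).
σ3/σ4 boundary: /sf/ is a licit onset in full, so it all attaches to the next syllable.
Result: trusf.trer.pru.sfo.
Syllable 3 is /pru/: onset /pr/, nucleus /u/, coda ∅.

none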